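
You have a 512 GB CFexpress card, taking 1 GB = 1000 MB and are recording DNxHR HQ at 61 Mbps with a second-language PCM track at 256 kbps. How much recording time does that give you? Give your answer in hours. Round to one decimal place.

18.6 hours

Audio: 256 kbps = 0.256 Mbps.
Total bitrate: 61 + 0.256 = 61.256 Mbps.
Capacity: 512 GB = 4,096,000 Mb.
Recording time: 4,096,000 / 61.256 = 66,867 s ≈ 18.6 hours.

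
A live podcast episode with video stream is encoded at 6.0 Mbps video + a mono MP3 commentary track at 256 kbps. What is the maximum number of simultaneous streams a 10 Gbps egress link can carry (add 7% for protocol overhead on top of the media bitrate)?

Audio: 256 kbps = 0.256 Mbps.
Per-viewer media rate: 6.256 Mbps.
On the wire with 7% overhead: 6.694 Mbps.
10 Gbps = 10,000 Mbps; 10,000 / 6.694 = 1493.89 → 1493 viewers.

1493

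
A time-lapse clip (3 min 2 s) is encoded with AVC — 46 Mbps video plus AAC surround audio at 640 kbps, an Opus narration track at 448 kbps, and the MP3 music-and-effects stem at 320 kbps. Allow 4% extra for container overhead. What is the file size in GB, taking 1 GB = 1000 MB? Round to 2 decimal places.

1.12 GB

3 min 2 s = 182 s
Audio total: 640 + 448 + 320 = 1408 kbps = 1.408 Mbps.
Total bitrate: 46 + 1.408 = 47.408 Mbps.
Stream data: 47.408 Mbps × 182 s = 8628.3 Mb.
With 4% container overhead: ×1.04.
8,973 Mb ÷ 8 = 1,122 MB → 1.122 GB.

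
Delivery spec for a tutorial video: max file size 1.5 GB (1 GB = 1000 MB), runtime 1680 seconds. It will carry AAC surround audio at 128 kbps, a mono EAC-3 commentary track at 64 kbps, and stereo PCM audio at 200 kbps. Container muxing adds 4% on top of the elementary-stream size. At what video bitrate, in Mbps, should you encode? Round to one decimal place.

6.5 Mbps

Budget: 1.5 GB = 12000.0 Mb.
Stream payload after overhead: 12000.0 / 1.04 = 11538.5 Mb.
Total bitrate budget: 11538.5 Mb / 1680 s = 6.868 Mbps.
Audio total: 128 + 64 + 200 = 392 kbps = 0.392 Mbps.
Video: 6.868 − 0.392 = 6.476 Mbps.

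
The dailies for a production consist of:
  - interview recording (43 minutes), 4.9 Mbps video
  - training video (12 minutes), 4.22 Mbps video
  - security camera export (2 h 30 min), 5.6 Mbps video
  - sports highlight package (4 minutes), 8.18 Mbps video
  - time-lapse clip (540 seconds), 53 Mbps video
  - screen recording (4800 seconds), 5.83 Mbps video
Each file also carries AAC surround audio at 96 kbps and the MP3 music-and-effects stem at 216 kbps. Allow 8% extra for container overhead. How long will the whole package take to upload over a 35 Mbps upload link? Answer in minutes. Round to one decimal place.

Audio total: 96 + 216 = 312 kbps = 0.312 Mbps.
interview recording: 5.212 Mbps × 2580 s × 1.08 = 14522.7 Mb
training video: 4.532 Mbps × 720 s × 1.08 = 3524.1 Mb
security camera export: 5.912 Mbps × 9000 s × 1.08 = 57464.6 Mb
sports highlight package: 8.492 Mbps × 240 s × 1.08 = 2201.1 Mb
time-lapse clip: 53.312 Mbps × 540 s × 1.08 = 31091.6 Mb
screen recording: 6.142 Mbps × 4800 s × 1.08 = 31840.1 Mb
Total: 140644.3 Mb = 17580.5 MB.
At 35 Mbps: 140644.3 / 35 = 4018 s ≈ 67 minutes.

67.0 minutes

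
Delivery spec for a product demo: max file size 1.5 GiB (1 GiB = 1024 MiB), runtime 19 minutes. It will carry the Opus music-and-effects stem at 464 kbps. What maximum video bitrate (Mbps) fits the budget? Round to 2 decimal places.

10.84 Mbps

Budget: 1.5 GiB = 12884.9 Mb.
19 min = 1140 s
Total bitrate budget: 12884.9 Mb / 1140 s = 11.303 Mbps.
Audio: 464 kbps = 0.464 Mbps.
Video: 11.303 − 0.464 = 10.839 Mbps.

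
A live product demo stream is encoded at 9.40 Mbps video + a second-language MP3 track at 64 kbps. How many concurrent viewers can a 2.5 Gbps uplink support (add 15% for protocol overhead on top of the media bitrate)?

Audio: 64 kbps = 0.064 Mbps.
Per-viewer media rate: 9.464 Mbps.
On the wire with 15% overhead: 10.884 Mbps.
2.5 Gbps = 2,500 Mbps; 2,500 / 10.884 = 229.70 → 229 viewers.

229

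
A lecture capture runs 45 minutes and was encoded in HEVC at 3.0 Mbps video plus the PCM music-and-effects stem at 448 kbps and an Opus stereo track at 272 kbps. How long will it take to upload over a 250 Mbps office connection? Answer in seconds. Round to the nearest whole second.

40 seconds

45 min = 2700 s
Audio total: 448 + 272 = 720 kbps = 0.720 Mbps.
Total bitrate: 3.720 Mbps.
File: 3.720 Mbps × 2700 s = 10044.0 Mb.
At 250 Mbps: 10044.0 / 250 = 40.2 s ≈ 40.2 seconds.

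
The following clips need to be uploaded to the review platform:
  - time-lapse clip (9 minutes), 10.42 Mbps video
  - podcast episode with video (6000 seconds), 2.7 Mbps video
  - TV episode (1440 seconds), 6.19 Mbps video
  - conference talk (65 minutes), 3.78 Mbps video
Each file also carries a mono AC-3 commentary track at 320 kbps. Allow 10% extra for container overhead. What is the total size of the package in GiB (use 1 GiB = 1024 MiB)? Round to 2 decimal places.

Audio: 320 kbps = 0.320 Mbps.
time-lapse clip: 10.740 Mbps × 540 s × 1.10 = 6379.6 Mb
podcast episode with video: 3.020 Mbps × 6000 s × 1.10 = 19932.0 Mb
TV episode: 6.510 Mbps × 1440 s × 1.10 = 10311.8 Mb
conference talk: 4.100 Mbps × 3900 s × 1.10 = 17589.0 Mb
Total: 54212.4 Mb = 6776.6 MB.
= 6.311 GiB.

6.31 GiB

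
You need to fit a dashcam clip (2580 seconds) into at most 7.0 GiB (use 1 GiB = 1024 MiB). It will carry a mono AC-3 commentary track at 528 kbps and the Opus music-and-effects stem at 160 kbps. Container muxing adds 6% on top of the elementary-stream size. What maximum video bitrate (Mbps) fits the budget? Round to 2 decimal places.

Budget: 7.0 GiB = 60129.5 Mb.
Stream payload after overhead: 60129.5 / 1.06 = 56726.0 Mb.
Total bitrate budget: 56726.0 Mb / 2580 s = 21.987 Mbps.
Audio total: 528 + 160 = 688 kbps = 0.688 Mbps.
Video: 21.987 − 0.688 = 21.299 Mbps.

21.30 Mbps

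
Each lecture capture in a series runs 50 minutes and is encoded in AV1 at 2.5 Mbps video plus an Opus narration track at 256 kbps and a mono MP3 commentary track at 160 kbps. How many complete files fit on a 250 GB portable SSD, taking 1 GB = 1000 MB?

228

50 min = 3000 s
Audio total: 256 + 160 = 416 kbps = 0.416 Mbps.
Total bitrate: 2.916 Mbps.
Per item: 2.916 Mbps × 3000 s = 8,748 Mb = 1,094 MB.
Capacity: 250 GB = 2,000,000 Mb; 228.62 items → 228 complete.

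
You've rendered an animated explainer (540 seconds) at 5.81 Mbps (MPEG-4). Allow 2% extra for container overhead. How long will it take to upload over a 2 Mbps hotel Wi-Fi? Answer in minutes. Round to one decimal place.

26.7 minutes

File: 5.810 Mbps × 540 s = 3137.4 Mb.
With 2% container overhead: ×1.02. → 3200.1 Mb.
At 2 Mbps: 3200.1 / 2 = 1600.1 s ≈ 26.7 minutes.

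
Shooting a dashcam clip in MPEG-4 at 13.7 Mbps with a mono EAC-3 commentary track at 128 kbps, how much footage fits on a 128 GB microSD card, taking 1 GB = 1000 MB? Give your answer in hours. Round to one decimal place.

Audio: 128 kbps = 0.128 Mbps.
Total bitrate: 13.7 + 0.128 = 13.828 Mbps.
Capacity: 128 GB = 1,024,000 Mb.
Recording time: 1,024,000 / 13.828 = 74,053 s ≈ 20.6 hours.

20.6 hours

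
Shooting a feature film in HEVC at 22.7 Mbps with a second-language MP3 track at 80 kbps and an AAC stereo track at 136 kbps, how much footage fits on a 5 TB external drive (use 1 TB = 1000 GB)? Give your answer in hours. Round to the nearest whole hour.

485 hours

Audio total: 80 + 136 = 216 kbps = 0.216 Mbps.
Total bitrate: 22.7 + 0.216 = 22.916 Mbps.
Capacity: 5 TB = 40,000,000 Mb.
Recording time: 40,000,000 / 22.916 = 1,745,505 s ≈ 485 hours.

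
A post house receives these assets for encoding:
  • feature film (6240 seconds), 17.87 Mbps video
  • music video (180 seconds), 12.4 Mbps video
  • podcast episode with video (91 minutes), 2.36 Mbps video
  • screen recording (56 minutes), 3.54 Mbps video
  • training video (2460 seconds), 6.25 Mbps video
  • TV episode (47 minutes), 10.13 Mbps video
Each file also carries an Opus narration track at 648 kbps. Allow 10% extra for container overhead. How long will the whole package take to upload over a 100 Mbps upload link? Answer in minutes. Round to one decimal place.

35.9 minutes

Audio: 648 kbps = 0.648 Mbps.
feature film: 18.518 Mbps × 6240 s × 1.10 = 127107.6 Mb
music video: 13.048 Mbps × 180 s × 1.10 = 2583.5 Mb
podcast episode with video: 3.008 Mbps × 5460 s × 1.10 = 18066.0 Mb
screen recording: 4.188 Mbps × 3360 s × 1.10 = 15478.8 Mb
training video: 6.898 Mbps × 2460 s × 1.10 = 18666.0 Mb
TV episode: 10.778 Mbps × 2820 s × 1.10 = 33433.4 Mb
Total: 215335.3 Mb = 26916.9 MB.
At 100 Mbps: 215335.3 / 100 = 2153 s ≈ 35.9 minutes.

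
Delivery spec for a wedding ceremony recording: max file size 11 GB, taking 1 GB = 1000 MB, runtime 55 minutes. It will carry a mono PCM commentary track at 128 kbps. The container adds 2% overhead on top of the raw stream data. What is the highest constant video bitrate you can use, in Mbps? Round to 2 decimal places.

Budget: 11 GB = 88000.0 Mb.
Stream payload after overhead: 88000.0 / 1.02 = 86274.5 Mb.
55 min = 3300 s
Total bitrate budget: 86274.5 Mb / 3300 s = 26.144 Mbps.
Audio: 128 kbps = 0.128 Mbps.
Video: 26.144 − 0.128 = 26.016 Mbps.

26.02 Mbps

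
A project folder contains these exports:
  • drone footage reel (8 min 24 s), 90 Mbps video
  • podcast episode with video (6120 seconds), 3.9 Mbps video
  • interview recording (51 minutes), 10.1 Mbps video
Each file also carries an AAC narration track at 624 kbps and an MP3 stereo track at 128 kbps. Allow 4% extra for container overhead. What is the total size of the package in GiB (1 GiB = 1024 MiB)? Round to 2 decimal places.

Audio total: 624 + 128 = 752 kbps = 0.752 Mbps.
drone footage reel: 90.752 Mbps × 504 s × 1.04 = 47568.6 Mb
podcast episode with video: 4.652 Mbps × 6120 s × 1.04 = 29609.0 Mb
interview recording: 10.852 Mbps × 3060 s × 1.04 = 34535.4 Mb
Total: 111713.0 Mb = 13964.1 MB.
= 13.01 GiB.

13.01 GiB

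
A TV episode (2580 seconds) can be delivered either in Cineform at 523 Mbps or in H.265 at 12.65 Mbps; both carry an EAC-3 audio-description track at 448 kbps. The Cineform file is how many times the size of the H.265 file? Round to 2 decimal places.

39.96

Audio: 448 kbps = 0.448 Mbps.
Cineform: 523.448 Mbps × 2580 s = 1350495.8 Mb = 157.218 GiB.
H.265: 13.098 Mbps × 2580 s = 33792.8 Mb = 3.934 GiB.
Ratio: 157.218 / 3.934 = 39.964.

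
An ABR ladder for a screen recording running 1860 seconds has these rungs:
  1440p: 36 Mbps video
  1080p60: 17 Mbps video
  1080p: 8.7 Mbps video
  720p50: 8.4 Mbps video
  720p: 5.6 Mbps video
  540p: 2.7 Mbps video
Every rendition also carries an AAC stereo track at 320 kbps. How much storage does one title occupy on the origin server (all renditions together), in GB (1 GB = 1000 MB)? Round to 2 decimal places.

Audio: 320 kbps = 0.320 Mbps.
Sum of rendition bitrates: (36+0.320) + (17+0.320) + (8.7+0.320) + (8.4+0.320) + (5.6+0.320) + (2.7+0.320) = 80.320 Mbps.
× 1860 s = 149,395 Mb = 18,674 MB = 18.67 GB.

18.67 GB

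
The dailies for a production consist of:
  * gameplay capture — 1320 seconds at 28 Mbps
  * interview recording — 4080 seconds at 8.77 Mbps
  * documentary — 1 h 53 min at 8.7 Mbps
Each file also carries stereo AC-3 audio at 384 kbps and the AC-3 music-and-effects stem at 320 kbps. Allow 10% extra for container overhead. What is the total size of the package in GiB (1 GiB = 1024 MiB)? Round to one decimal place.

18.0 GiB

Audio total: 384 + 320 = 704 kbps = 0.704 Mbps.
gameplay capture: 28.704 Mbps × 1320 s × 1.10 = 41678.2 Mb
interview recording: 9.474 Mbps × 4080 s × 1.10 = 42519.3 Mb
documentary: 9.404 Mbps × 6780 s × 1.10 = 70135.0 Mb
Total: 154332.6 Mb = 19291.6 MB.
= 17.97 GiB.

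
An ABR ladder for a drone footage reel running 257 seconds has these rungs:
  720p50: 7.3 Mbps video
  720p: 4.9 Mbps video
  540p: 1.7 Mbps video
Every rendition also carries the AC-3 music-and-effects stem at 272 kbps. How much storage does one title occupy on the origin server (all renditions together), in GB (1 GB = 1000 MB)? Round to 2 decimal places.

0.47 GB

Audio: 272 kbps = 0.272 Mbps.
Sum of rendition bitrates: (7.3+0.272) + (4.9+0.272) + (1.7+0.272) = 14.716 Mbps.
× 257 s = 3,782 Mb = 472.8 MB = 0.4728 GB.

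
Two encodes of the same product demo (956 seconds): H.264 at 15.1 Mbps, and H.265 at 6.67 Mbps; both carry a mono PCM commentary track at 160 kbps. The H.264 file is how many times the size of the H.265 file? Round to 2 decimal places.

2.23

Audio: 160 kbps = 0.160 Mbps.
H.264: 15.260 Mbps × 956 s = 14588.6 Mb = 1.698 GiB.
H.265: 6.830 Mbps × 956 s = 6529.5 Mb = 0.760 GiB.
Ratio: 1.698 / 0.760 = 2.234.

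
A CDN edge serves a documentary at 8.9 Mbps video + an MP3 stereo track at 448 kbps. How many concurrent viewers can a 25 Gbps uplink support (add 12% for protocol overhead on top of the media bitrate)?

2387

Audio: 448 kbps = 0.448 Mbps.
Per-viewer media rate: 9.348 Mbps.
On the wire with 12% overhead: 10.470 Mbps.
25 Gbps = 25,000 Mbps; 25,000 / 10.470 = 2387.83 → 2387 viewers.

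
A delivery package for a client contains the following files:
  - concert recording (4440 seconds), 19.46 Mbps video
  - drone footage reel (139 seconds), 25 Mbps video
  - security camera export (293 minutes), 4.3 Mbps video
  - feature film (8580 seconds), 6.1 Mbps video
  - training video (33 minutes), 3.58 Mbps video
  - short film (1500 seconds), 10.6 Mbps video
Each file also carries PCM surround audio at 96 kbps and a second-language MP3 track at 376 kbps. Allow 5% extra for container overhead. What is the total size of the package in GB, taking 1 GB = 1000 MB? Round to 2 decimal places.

Audio total: 96 + 376 = 472 kbps = 0.472 Mbps.
concert recording: 19.932 Mbps × 4440 s × 1.05 = 92923.0 Mb
drone footage reel: 25.472 Mbps × 139 s × 1.05 = 3717.6 Mb
security camera export: 4.772 Mbps × 17580 s × 1.05 = 88086.3 Mb
feature film: 6.572 Mbps × 8580 s × 1.05 = 59207.1 Mb
training video: 4.052 Mbps × 1980 s × 1.05 = 8424.1 Mb
short film: 11.072 Mbps × 1500 s × 1.05 = 17438.4 Mb
Total: 269796.6 Mb = 33724.6 MB.
= 33.72 GB.

33.72 GB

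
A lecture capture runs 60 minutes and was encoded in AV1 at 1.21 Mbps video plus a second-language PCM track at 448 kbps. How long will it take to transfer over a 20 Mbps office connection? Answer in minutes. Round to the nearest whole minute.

5 minutes

60 min = 3600 s
Audio: 448 kbps = 0.448 Mbps.
Total bitrate: 1.658 Mbps.
File: 1.658 Mbps × 3600 s = 5968.8 Mb.
At 20 Mbps: 5968.8 / 20 = 298.4 s ≈ 4.97 minutes.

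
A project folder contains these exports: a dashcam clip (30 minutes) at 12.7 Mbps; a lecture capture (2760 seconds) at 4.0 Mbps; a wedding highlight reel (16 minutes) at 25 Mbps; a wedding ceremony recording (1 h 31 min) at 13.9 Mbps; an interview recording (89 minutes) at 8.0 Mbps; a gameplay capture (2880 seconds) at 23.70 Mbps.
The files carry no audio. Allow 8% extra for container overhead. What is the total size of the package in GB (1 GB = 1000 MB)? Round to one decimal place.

33.0 GB

dashcam clip: 12.700 Mbps × 1800 s × 1.08 = 24688.8 Mb
lecture capture: 4.000 Mbps × 2760 s × 1.08 = 11923.2 Mb
wedding highlight reel: 25.000 Mbps × 960 s × 1.08 = 25920.0 Mb
wedding ceremony recording: 13.900 Mbps × 5460 s × 1.08 = 81965.5 Mb
interview recording: 8.000 Mbps × 5340 s × 1.08 = 46137.6 Mb
gameplay capture: 23.700 Mbps × 2880 s × 1.08 = 73716.5 Mb
Total: 264351.6 Mb = 33043.9 MB.
= 33.04 GB.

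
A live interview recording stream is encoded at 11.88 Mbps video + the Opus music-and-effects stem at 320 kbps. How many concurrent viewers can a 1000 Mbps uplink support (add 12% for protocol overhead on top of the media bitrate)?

Audio: 320 kbps = 0.320 Mbps.
Per-viewer media rate: 12.200 Mbps.
On the wire with 12% overhead: 13.664 Mbps.
1000 Mbps = 1,000 Mbps; 1,000 / 13.664 = 73.19 → 73 viewers.

73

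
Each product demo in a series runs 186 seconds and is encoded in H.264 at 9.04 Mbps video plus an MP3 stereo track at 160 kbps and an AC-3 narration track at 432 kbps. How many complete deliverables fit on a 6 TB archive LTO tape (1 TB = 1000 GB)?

26792

Audio total: 160 + 432 = 592 kbps = 0.592 Mbps.
Total bitrate: 9.632 Mbps.
Per item: 9.632 Mbps × 186 s = 1,792 Mb = 223.9 MB.
Capacity: 6 TB = 48,000,000 Mb; 26792.41 items → 26792 complete.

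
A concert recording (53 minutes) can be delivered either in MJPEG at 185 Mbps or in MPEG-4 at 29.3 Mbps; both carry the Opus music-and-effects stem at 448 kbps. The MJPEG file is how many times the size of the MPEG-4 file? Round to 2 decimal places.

6.23

53 min = 3180 s
Audio: 448 kbps = 0.448 Mbps.
MJPEG: 185.448 Mbps × 3180 s = 589724.6 Mb = 73.716 GB.
MPEG-4: 29.748 Mbps × 3180 s = 94598.6 Mb = 11.825 GB.
Ratio: 73.716 / 11.825 = 6.234.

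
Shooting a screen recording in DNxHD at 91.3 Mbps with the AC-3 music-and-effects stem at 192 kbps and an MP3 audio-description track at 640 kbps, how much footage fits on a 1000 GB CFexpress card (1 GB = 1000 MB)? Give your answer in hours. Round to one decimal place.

24.1 hours

Audio total: 192 + 640 = 832 kbps = 0.832 Mbps.
Total bitrate: 91.3 + 0.832 = 92.132 Mbps.
Capacity: 1000 GB = 8,000,000 Mb.
Recording time: 8,000,000 / 92.132 = 86,832 s ≈ 24.1 hours.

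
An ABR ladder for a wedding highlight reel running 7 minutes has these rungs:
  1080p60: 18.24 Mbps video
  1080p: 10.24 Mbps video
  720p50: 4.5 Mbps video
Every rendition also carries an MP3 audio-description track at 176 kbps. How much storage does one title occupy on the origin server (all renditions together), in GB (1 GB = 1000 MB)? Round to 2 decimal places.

7 min = 420 s
Audio: 176 kbps = 0.176 Mbps.
Sum of rendition bitrates: (18.24+0.176) + (10.24+0.176) + (4.5+0.176) = 33.508 Mbps.
× 420 s = 14,073 Mb = 1,759 MB = 1.759 GB.

1.76 GB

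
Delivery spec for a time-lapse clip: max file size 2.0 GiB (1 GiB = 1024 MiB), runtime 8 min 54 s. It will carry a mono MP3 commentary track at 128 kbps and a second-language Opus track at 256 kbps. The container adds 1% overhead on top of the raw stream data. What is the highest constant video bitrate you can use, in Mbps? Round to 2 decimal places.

31.47 Mbps

Budget: 2.0 GiB = 17179.9 Mb.
Stream payload after overhead: 17179.9 / 1.01 = 17009.8 Mb.
8 min 54 s = 534 s
Total bitrate budget: 17009.8 Mb / 534 s = 31.854 Mbps.
Audio total: 128 + 256 = 384 kbps = 0.384 Mbps.
Video: 31.854 − 0.384 = 31.470 Mbps.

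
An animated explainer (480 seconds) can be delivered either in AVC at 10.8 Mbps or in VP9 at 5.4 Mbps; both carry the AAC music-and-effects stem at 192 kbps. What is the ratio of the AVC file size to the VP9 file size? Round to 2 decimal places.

Audio: 192 kbps = 0.192 Mbps.
AVC: 10.992 Mbps × 480 s = 5276.2 Mb = 0.660 GB.
VP9: 5.592 Mbps × 480 s = 2684.2 Mb = 0.336 GB.
Ratio: 0.660 / 0.336 = 1.966.

1.97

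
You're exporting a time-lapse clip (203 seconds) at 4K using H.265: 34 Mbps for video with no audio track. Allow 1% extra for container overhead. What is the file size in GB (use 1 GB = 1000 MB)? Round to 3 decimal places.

Total bitrate: 34 Mbps.
Stream data: 34.000 Mbps × 203 s = 6902.0 Mb.
With 1% container overhead: ×1.01.
6,971 Mb ÷ 8 = 871.4 MB → 0.8714 GB.

0.871 GB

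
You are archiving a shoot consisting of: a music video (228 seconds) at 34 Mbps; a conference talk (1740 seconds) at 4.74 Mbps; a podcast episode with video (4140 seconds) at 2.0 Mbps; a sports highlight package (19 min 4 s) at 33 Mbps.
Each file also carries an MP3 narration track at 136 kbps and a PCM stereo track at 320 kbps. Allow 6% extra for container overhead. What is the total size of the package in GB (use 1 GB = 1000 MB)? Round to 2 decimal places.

8.66 GB

Audio total: 136 + 320 = 456 kbps = 0.456 Mbps.
music video: 34.456 Mbps × 228 s × 1.06 = 8327.3 Mb
conference talk: 5.196 Mbps × 1740 s × 1.06 = 9583.5 Mb
podcast episode with video: 2.456 Mbps × 4140 s × 1.06 = 10777.9 Mb
sports highlight package: 33.456 Mbps × 1144 s × 1.06 = 40570.1 Mb
Total: 69258.8 Mb = 8657.4 MB.
= 8.657 GB.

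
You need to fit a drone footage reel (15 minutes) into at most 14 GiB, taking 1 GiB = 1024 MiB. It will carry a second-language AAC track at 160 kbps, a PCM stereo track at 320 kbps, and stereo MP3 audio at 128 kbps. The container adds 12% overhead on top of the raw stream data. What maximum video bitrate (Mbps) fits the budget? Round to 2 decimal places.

Budget: 14 GiB = 120259.1 Mb.
Stream payload after overhead: 120259.1 / 1.12 = 107374.2 Mb.
15 min = 900 s
Total bitrate budget: 107374.2 Mb / 900 s = 119.305 Mbps.
Audio total: 160 + 320 + 128 = 608 kbps = 0.608 Mbps.
Video: 119.305 − 0.608 = 118.697 Mbps.

118.70 Mbps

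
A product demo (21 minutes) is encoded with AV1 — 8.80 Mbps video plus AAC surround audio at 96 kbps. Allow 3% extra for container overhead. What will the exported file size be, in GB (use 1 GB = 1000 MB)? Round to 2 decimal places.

1.44 GB

21 min = 1260 s
Audio: 96 kbps = 0.096 Mbps.
Total bitrate: 8.80 + 0.096 = 8.896 Mbps.
Stream data: 8.896 Mbps × 1260 s = 11209.0 Mb.
With 3% container overhead: ×1.03.
11,545 Mb ÷ 8 = 1,443 MB → 1.443 GB.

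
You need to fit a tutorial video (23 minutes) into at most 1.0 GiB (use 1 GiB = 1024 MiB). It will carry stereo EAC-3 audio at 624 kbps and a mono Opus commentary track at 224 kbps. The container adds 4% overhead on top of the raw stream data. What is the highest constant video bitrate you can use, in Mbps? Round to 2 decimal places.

Budget: 1.0 GiB = 8589.9 Mb.
Stream payload after overhead: 8589.9 / 1.04 = 8259.6 Mb.
23 min = 1380 s
Total bitrate budget: 8259.6 Mb / 1380 s = 5.985 Mbps.
Audio total: 624 + 224 = 848 kbps = 0.848 Mbps.
Video: 5.985 − 0.848 = 5.137 Mbps.

5.14 Mbps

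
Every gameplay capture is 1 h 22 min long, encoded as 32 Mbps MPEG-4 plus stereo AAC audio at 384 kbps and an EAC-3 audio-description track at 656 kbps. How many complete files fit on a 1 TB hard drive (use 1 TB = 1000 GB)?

49

1 h 22 min = 82 min = 4920 s
Audio total: 384 + 656 = 1040 kbps = 1.040 Mbps.
Total bitrate: 33.040 Mbps.
Per item: 33.040 Mbps × 4920 s = 162,557 Mb = 20,320 MB.
Capacity: 1 TB = 8,000,000 Mb; 49.21 items → 49 complete.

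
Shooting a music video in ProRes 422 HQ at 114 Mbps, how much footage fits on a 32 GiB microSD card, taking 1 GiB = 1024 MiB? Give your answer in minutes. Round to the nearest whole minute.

Capacity: 32 GiB = 274,878 Mb.
Recording time: 274,878 / 114.000 = 2,411 s ≈ 40.2 minutes.

40 minutes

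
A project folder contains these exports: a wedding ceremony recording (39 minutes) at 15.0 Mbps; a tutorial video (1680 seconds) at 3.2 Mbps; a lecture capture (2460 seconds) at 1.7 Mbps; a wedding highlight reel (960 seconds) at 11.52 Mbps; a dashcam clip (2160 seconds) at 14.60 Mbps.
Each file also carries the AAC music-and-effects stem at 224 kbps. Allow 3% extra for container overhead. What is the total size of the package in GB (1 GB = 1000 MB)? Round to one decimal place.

11.5 GB

Audio: 224 kbps = 0.224 Mbps.
wedding ceremony recording: 15.224 Mbps × 2340 s × 1.03 = 36692.9 Mb
tutorial video: 3.424 Mbps × 1680 s × 1.03 = 5924.9 Mb
lecture capture: 1.924 Mbps × 2460 s × 1.03 = 4875.0 Mb
wedding highlight reel: 11.744 Mbps × 960 s × 1.03 = 11612.5 Mb
dashcam clip: 14.824 Mbps × 2160 s × 1.03 = 32980.4 Mb
Total: 92085.7 Mb = 11510.7 MB.
= 11.51 GB.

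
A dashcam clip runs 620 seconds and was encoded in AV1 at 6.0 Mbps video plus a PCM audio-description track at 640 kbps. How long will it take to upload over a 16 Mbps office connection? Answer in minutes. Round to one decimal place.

4.3 minutes

Audio: 640 kbps = 0.640 Mbps.
Total bitrate: 6.640 Mbps.
File: 6.640 Mbps × 620 s = 4116.8 Mb.
At 16 Mbps: 4116.8 / 16 = 257.3 s ≈ 4.29 minutes.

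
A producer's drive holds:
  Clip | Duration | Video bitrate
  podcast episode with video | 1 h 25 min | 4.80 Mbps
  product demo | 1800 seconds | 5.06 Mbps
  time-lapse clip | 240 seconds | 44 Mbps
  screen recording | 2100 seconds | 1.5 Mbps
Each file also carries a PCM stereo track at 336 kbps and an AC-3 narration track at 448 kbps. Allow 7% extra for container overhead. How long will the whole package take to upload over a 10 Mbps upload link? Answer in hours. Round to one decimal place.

Audio total: 336 + 448 = 784 kbps = 0.784 Mbps.
podcast episode with video: 5.584 Mbps × 5100 s × 1.07 = 30471.9 Mb
product demo: 5.844 Mbps × 1800 s × 1.07 = 11255.5 Mb
time-lapse clip: 44.784 Mbps × 240 s × 1.07 = 11500.5 Mb
screen recording: 2.284 Mbps × 2100 s × 1.07 = 5132.1 Mb
Total: 58360.1 Mb = 7295.0 MB.
At 10 Mbps: 58360.1 / 10 = 5836 s ≈ 1.62 hours.

1.6 hours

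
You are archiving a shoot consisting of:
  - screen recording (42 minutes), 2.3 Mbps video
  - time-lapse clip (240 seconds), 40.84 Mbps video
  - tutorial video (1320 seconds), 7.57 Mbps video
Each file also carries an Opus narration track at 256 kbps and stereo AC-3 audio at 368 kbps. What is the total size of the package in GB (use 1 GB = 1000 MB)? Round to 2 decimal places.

3.52 GB

Audio total: 256 + 368 = 624 kbps = 0.624 Mbps.
screen recording: 2.924 Mbps × 2520 s = 7368.5 Mb
time-lapse clip: 41.464 Mbps × 240 s = 9951.4 Mb
tutorial video: 8.194 Mbps × 1320 s = 10816.1 Mb
Total: 28135.9 Mb = 3517.0 MB.
= 3.517 GB.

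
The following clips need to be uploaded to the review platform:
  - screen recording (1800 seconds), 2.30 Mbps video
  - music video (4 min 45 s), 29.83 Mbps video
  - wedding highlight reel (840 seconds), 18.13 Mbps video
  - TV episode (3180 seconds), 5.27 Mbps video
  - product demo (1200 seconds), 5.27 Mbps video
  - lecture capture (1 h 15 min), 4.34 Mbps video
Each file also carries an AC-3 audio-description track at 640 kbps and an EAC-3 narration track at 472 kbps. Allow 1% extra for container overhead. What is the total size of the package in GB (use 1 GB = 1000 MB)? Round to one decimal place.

Audio total: 640 + 472 = 1112 kbps = 1.112 Mbps.
screen recording: 3.412 Mbps × 1800 s × 1.01 = 6203.0 Mb
music video: 30.942 Mbps × 285 s × 1.01 = 8906.7 Mb
wedding highlight reel: 19.242 Mbps × 840 s × 1.01 = 16324.9 Mb
TV episode: 6.382 Mbps × 3180 s × 1.01 = 20497.7 Mb
product demo: 6.382 Mbps × 1200 s × 1.01 = 7735.0 Mb
lecture capture: 5.452 Mbps × 4500 s × 1.01 = 24779.3 Mb
Total: 84446.6 Mb = 10555.8 MB.
= 10.56 GB.

10.6 GB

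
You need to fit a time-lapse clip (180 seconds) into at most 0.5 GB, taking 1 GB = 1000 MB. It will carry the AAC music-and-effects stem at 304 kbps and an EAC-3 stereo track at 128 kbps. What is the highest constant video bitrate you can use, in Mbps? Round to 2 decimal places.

21.79 Mbps

Budget: 0.5 GB = 4000.0 Mb.
Total bitrate budget: 4000.0 Mb / 180 s = 22.222 Mbps.
Audio total: 304 + 128 = 432 kbps = 0.432 Mbps.
Video: 22.222 − 0.432 = 21.790 Mbps.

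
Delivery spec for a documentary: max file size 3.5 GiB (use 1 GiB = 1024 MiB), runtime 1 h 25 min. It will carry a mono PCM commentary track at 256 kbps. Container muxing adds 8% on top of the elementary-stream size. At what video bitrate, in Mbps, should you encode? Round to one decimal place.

5.2 Mbps

Budget: 3.5 GiB = 30064.8 Mb.
Stream payload after overhead: 30064.8 / 1.08 = 27837.8 Mb.
1 h 25 min = 85 min = 5100 s
Total bitrate budget: 27837.8 Mb / 5100 s = 5.458 Mbps.
Audio: 256 kbps = 0.256 Mbps.
Video: 5.458 − 0.256 = 5.202 Mbps.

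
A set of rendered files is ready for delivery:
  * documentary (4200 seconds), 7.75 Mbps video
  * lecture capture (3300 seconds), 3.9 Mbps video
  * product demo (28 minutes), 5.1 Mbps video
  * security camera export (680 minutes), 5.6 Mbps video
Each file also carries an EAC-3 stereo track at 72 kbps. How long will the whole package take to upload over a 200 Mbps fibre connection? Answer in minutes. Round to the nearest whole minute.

24 minutes

Audio: 72 kbps = 0.072 Mbps.
documentary: 7.822 Mbps × 4200 s = 32852.4 Mb
lecture capture: 3.972 Mbps × 3300 s = 13107.6 Mb
product demo: 5.172 Mbps × 1680 s = 8689.0 Mb
security camera export: 5.672 Mbps × 40800 s = 231417.6 Mb
Total: 286066.6 Mb = 35758.3 MB.
At 200 Mbps: 286066.6 / 200 = 1430 s ≈ 23.8 minutes.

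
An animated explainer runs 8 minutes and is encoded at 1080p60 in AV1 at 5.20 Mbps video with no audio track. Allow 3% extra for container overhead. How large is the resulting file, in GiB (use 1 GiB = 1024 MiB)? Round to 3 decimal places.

8 min = 480 s
Total bitrate: 5.20 Mbps.
Stream data: 5.200 Mbps × 480 s = 2496.0 Mb.
With 3% container overhead: ×1.03.
2,571 Mb = 321,360,000 bytes ÷ 1,073,741,824 = 0.2993 GiB.

0.299 GiB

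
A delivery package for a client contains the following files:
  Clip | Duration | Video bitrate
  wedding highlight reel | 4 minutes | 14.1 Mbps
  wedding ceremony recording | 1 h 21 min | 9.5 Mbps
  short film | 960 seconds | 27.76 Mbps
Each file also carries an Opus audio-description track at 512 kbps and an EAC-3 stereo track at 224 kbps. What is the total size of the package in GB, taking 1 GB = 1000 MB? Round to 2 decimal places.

10.08 GB

Audio total: 512 + 224 = 736 kbps = 0.736 Mbps.
wedding highlight reel: 14.836 Mbps × 240 s = 3560.6 Mb
wedding ceremony recording: 10.236 Mbps × 4860 s = 49747.0 Mb
short film: 28.496 Mbps × 960 s = 27356.2 Mb
Total: 80663.8 Mb = 10083.0 MB.
= 10.08 GB.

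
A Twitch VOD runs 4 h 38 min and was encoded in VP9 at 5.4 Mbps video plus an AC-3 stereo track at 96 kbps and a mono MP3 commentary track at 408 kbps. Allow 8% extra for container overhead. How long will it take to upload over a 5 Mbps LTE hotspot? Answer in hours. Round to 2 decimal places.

5.91 hours

4 h 38 min = 278 min = 16680 s
Audio total: 96 + 408 = 504 kbps = 0.504 Mbps.
Total bitrate: 5.904 Mbps.
File: 5.904 Mbps × 16680 s = 98478.7 Mb.
With 8% container overhead: ×1.08. → 106357.0 Mb.
At 5 Mbps: 106357.0 / 5 = 21271.4 s ≈ 5.91 hours.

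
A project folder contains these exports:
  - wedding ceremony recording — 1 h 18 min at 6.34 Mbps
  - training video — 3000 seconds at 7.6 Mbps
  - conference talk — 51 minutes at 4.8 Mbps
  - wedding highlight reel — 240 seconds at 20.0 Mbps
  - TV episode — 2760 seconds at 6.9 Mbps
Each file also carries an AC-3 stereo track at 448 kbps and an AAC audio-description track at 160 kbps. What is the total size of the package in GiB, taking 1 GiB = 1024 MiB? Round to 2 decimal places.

11.57 GiB

Audio total: 448 + 160 = 608 kbps = 0.608 Mbps.
wedding ceremony recording: 6.948 Mbps × 4680 s = 32516.6 Mb
training video: 8.208 Mbps × 3000 s = 24624.0 Mb
conference talk: 5.408 Mbps × 3060 s = 16548.5 Mb
wedding highlight reel: 20.608 Mbps × 240 s = 4945.9 Mb
TV episode: 7.508 Mbps × 2760 s = 20722.1 Mb
Total: 99357.1 Mb = 12419.6 MB.
= 11.57 GiB.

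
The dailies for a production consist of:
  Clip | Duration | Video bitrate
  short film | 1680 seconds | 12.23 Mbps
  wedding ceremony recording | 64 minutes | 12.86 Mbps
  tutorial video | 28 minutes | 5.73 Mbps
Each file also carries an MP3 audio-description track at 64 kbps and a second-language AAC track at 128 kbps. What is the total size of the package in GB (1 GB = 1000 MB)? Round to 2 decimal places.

Audio total: 64 + 128 = 192 kbps = 0.192 Mbps.
short film: 12.422 Mbps × 1680 s = 20869.0 Mb
wedding ceremony recording: 13.052 Mbps × 3840 s = 50119.7 Mb
tutorial video: 5.922 Mbps × 1680 s = 9949.0 Mb
Total: 80937.6 Mb = 10117.2 MB.
= 10.12 GB.

10.12 GB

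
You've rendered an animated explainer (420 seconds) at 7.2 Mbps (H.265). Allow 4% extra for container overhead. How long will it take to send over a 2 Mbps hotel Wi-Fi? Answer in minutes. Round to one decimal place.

26.2 minutes

File: 7.200 Mbps × 420 s = 3024.0 Mb.
With 4% container overhead: ×1.04. → 3145.0 Mb.
At 2 Mbps: 3145.0 / 2 = 1572.5 s ≈ 26.2 minutes.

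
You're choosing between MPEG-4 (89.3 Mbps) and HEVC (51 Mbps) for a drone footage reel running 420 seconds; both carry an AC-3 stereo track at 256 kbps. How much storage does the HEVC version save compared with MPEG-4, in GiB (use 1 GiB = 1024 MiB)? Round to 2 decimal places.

Audio: 256 kbps = 0.256 Mbps.
MPEG-4: 89.556 Mbps × 420 s = 37613.5 Mb = 4.379 GiB.
HEVC: 51.256 Mbps × 420 s = 21527.5 Mb = 2.506 GiB.
Saving: 4.379 − 2.506 = 1.873 GiB.

1.87 GiB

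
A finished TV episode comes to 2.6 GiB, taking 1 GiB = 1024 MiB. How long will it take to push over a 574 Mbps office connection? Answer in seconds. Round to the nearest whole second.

File: 2.6 GiB = 22333.8 Mb.
At 574 Mbps: 22333.8 / 574 = 38.9 s ≈ 38.9 seconds.

39 seconds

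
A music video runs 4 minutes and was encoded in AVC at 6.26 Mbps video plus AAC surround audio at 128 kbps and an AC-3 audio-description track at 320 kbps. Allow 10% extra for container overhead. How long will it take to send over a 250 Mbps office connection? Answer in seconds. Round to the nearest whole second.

4 min = 240 s
Audio total: 128 + 320 = 448 kbps = 0.448 Mbps.
Total bitrate: 6.708 Mbps.
File: 6.708 Mbps × 240 s = 1609.9 Mb.
With 10% container overhead: ×1.10. → 1770.9 Mb.
At 250 Mbps: 1770.9 / 250 = 7.1 s ≈ 7.08 seconds.

7 seconds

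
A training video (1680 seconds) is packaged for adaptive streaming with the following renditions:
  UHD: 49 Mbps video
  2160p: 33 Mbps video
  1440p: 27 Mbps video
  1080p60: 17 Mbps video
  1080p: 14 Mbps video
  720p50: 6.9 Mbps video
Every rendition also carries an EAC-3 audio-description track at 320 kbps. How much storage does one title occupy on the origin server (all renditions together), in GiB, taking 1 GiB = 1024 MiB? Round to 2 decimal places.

29.11 GiB

Audio: 320 kbps = 0.320 Mbps.
Sum of rendition bitrates: (49+0.320) + (33+0.320) + (27+0.320) + (17+0.320) + (14+0.320) + (6.9+0.320) = 148.820 Mbps.
× 1680 s = 250,018 Mb = 31,252 MB = 29.11 GiB.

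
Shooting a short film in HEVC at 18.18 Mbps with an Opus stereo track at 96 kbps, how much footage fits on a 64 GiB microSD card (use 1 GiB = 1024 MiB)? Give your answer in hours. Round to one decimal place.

Audio: 96 kbps = 0.096 Mbps.
Total bitrate: 18.18 + 0.096 = 18.276 Mbps.
Capacity: 64 GiB = 549,756 Mb.
Recording time: 549,756 / 18.276 = 30,081 s ≈ 8.36 hours.

8.4 hours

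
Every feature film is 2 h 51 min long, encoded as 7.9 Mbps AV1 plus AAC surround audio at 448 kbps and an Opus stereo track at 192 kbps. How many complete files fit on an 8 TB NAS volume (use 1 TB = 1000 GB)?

2 h 51 min = 171 min = 10260 s
Audio total: 448 + 192 = 640 kbps = 0.640 Mbps.
Total bitrate: 8.540 Mbps.
Per item: 8.540 Mbps × 10260 s = 87,620 Mb = 10,953 MB.
Capacity: 8 TB = 64,000,000 Mb; 730.42 items → 730 complete.

730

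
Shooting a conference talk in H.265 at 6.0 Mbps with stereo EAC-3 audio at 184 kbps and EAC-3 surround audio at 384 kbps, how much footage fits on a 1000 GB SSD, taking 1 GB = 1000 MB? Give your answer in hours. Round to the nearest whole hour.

338 hours

Audio total: 184 + 384 = 568 kbps = 0.568 Mbps.
Total bitrate: 6.0 + 0.568 = 6.568 Mbps.
Capacity: 1000 GB = 8,000,000 Mb.
Recording time: 8,000,000 / 6.568 = 1,218,027 s ≈ 338 hours.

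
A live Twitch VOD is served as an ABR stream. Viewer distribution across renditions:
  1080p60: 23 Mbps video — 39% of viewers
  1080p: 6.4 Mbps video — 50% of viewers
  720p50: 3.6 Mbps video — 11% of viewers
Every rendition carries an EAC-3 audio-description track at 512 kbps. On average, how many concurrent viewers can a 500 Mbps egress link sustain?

Audio: 512 kbps = 0.512 Mbps.
Average per-viewer bitrate: 0.39×23.512 + 0.50×6.912 + 0.11×4.112 = 13.078 Mbps.
500 Mbps = 500.0 Mbps; 500.0 / 13.078 = 38.23 → 38.

38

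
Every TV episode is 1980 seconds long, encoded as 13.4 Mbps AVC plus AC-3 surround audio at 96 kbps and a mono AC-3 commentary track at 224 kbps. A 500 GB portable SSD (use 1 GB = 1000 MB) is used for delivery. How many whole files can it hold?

147

Audio total: 96 + 224 = 320 kbps = 0.320 Mbps.
Total bitrate: 13.720 Mbps.
Per item: 13.720 Mbps × 1980 s = 27,166 Mb = 3,396 MB.
Capacity: 500 GB = 4,000,000 Mb; 147.25 items → 147 complete.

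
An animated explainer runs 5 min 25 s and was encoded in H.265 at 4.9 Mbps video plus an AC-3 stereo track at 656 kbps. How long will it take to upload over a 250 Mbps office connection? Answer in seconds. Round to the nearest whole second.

7 seconds

5 min 25 s = 325 s
Audio: 656 kbps = 0.656 Mbps.
Total bitrate: 5.556 Mbps.
File: 5.556 Mbps × 325 s = 1805.7 Mb.
At 250 Mbps: 1805.7 / 250 = 7.2 s ≈ 7.22 seconds.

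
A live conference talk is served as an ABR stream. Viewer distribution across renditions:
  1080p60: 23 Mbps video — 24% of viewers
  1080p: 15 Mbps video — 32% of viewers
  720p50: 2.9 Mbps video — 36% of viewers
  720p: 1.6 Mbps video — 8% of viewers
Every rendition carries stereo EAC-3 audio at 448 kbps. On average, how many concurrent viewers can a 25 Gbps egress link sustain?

2093

Audio: 448 kbps = 0.448 Mbps.
Average per-viewer bitrate: 0.24×23.448 + 0.32×15.448 + 0.36×3.348 + 0.08×2.048 = 11.940 Mbps.
25 Gbps = 25,000 Mbps; 25,000 / 11.940 = 2093.80 → 2093.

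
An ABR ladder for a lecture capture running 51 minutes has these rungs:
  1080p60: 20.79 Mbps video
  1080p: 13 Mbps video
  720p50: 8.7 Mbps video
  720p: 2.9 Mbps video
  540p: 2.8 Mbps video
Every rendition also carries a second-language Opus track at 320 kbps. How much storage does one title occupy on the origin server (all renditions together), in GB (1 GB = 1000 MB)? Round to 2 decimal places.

51 min = 3060 s
Audio: 320 kbps = 0.320 Mbps.
Sum of rendition bitrates: (20.79+0.320) + (13+0.320) + (8.7+0.320) + (2.9+0.320) + (2.8+0.320) = 49.790 Mbps.
× 3060 s = 152,357 Mb = 19,045 MB = 19.04 GB.

19.04 GB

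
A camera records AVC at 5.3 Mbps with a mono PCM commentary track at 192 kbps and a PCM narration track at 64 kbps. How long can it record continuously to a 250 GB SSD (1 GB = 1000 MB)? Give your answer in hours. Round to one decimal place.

Audio total: 192 + 64 = 256 kbps = 0.256 Mbps.
Total bitrate: 5.3 + 0.256 = 5.556 Mbps.
Capacity: 250 GB = 2,000,000 Mb.
Recording time: 2,000,000 / 5.556 = 359,971 s ≈ 100.0 hours.

100.0 hours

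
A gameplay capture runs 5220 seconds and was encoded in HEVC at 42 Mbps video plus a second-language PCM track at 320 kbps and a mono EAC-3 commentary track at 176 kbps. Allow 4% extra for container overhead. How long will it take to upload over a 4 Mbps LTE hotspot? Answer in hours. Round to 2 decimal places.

16.02 hours

Audio total: 320 + 176 = 496 kbps = 0.496 Mbps.
Total bitrate: 42.496 Mbps.
File: 42.496 Mbps × 5220 s = 221829.1 Mb.
With 4% container overhead: ×1.04. → 230702.3 Mb.
At 4 Mbps: 230702.3 / 4 = 57675.6 s ≈ 16 hours.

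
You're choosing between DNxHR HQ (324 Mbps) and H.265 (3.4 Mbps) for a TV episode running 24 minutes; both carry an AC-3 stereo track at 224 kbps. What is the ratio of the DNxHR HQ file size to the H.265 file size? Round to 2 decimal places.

89.47

24 min = 1440 s
Audio: 224 kbps = 0.224 Mbps.
DNxHR HQ: 324.224 Mbps × 1440 s = 466882.6 Mb = 58.360 GB.
H.265: 3.624 Mbps × 1440 s = 5218.6 Mb = 0.652 GB.
Ratio: 58.360 / 0.652 = 89.466.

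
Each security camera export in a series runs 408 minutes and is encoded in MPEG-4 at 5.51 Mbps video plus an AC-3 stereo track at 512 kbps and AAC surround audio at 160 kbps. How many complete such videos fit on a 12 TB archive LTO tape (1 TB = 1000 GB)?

634

408 min = 24480 s
Audio total: 512 + 160 = 672 kbps = 0.672 Mbps.
Total bitrate: 6.182 Mbps.
Per item: 6.182 Mbps × 24480 s = 151,335 Mb = 18,917 MB.
Capacity: 12 TB = 96,000,000 Mb; 634.35 items → 634 complete.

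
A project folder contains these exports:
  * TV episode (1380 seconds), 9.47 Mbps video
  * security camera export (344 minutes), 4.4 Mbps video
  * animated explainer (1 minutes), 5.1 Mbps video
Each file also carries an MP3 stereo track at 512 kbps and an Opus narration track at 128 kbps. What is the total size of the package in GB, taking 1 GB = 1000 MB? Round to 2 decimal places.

Audio total: 512 + 128 = 640 kbps = 0.640 Mbps.
TV episode: 10.110 Mbps × 1380 s = 13951.8 Mb
security camera export: 5.040 Mbps × 20640 s = 104025.6 Mb
animated explainer: 5.740 Mbps × 60 s = 344.4 Mb
Total: 118321.8 Mb = 14790.2 MB.
= 14.79 GB.

14.79 GB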